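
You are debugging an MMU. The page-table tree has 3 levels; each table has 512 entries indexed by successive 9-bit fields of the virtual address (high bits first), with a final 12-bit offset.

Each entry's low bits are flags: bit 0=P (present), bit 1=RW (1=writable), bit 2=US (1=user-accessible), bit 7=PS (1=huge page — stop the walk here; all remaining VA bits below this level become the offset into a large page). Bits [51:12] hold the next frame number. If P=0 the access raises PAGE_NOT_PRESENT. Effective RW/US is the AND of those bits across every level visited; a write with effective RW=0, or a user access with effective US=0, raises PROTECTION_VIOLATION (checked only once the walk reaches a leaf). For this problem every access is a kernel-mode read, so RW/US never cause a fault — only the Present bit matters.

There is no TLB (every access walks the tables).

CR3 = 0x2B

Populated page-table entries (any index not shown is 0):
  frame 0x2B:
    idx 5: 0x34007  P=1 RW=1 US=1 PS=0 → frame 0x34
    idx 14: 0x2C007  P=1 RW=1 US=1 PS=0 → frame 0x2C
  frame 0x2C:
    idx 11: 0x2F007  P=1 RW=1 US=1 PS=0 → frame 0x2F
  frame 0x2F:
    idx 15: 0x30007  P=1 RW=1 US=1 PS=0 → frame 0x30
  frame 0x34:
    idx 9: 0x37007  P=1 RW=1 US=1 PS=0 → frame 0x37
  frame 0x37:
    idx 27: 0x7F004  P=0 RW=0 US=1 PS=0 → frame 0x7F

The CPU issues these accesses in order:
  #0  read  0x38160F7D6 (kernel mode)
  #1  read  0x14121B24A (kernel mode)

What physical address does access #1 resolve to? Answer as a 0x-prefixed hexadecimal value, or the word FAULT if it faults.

Per-access translation:
#0 VA=0x38160F7D6 (r,kernel):
  L0 @0x2B[14] → 0x2C007  P=1,RW=1,US=1,PS=0
  L1 @0x2C[11] → 0x2F007  P=1,RW=1,US=1,PS=0
  L2 @0x2F[15] → 0x30007  P=1,RW=1,US=1,PS=0
  ✓ 0x307D6  — 3 lookups
#1 VA=0x14121B24A (r,kernel):
  L0 @0x2B[5] → 0x34007  P=1,RW=1,US=1,PS=0
  L1 @0x34[9] → 0x37007  P=1,RW=1,US=1,PS=0
  L2 @0x37[27] → 0x7F004  P=0,RW=0,US=1,PS=0
  ✗ PAGE_NOT_PRESENT  [3 reads]

Access #1 PA: FAULT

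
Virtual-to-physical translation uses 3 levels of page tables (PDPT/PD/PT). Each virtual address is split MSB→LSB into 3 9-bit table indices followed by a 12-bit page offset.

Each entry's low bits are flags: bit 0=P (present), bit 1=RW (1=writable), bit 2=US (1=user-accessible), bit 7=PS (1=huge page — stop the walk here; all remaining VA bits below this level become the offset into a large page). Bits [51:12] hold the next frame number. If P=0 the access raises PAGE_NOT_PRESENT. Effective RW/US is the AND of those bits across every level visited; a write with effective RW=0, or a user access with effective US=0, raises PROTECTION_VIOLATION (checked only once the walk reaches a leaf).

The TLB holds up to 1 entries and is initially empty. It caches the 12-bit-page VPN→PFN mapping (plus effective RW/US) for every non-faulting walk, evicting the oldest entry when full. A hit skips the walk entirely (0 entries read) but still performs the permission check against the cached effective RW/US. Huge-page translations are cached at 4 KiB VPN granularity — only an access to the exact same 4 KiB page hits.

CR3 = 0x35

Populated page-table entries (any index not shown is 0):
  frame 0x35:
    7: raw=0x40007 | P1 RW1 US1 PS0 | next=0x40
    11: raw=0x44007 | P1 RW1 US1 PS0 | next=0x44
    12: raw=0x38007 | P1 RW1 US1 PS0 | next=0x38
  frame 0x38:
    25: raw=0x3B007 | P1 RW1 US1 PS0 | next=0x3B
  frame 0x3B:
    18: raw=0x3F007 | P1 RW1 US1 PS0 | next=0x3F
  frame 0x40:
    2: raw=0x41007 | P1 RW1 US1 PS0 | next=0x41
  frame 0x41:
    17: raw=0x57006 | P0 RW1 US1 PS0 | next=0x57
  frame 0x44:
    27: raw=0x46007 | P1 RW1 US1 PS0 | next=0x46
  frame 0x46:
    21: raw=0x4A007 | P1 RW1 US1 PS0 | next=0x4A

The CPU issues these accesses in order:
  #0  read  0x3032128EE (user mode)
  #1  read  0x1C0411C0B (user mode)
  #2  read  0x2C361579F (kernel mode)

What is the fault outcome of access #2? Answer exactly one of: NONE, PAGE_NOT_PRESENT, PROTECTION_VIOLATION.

Walk each access:
#0 VA=0x3032128EE (r,user):
  lvl0: tbl 0x35, slot 12 ⇒ 0x38007 (P1/RW1/US1/PS0)
  lvl1: tbl 0x38, slot 25 ⇒ 0x3B007 (P1/RW1/US1/PS0)
  lvl2: tbl 0x3B, slot 18 ⇒ 0x3F007 (P1/RW1/US1/PS0)
  ✓ 0x3F8EE  — 3 lookups
#1 VA=0x1C0411C0B (r,user):
  lvl0: tbl 0x35, slot 7 ⇒ 0x40007 (P1/RW1/US1/PS0)
  lvl1: tbl 0x40, slot 2 ⇒ 0x41007 (P1/RW1/US1/PS0)
  lvl2: tbl 0x41, slot 17 ⇒ 0x57006 (P0/RW1/US1/PS0)
  → PAGE_NOT_PRESENT  (3 entries read)
#2 VA=0x2C361579F (r,kernel):
  lvl0: tbl 0x35, slot 11 ⇒ 0x44007 (P1/RW1/US1/PS0)
  lvl1: tbl 0x44, slot 27 ⇒ 0x46007 (P1/RW1/US1/PS0)
  lvl2: tbl 0x46, slot 21 ⇒ 0x4A007 (P1/RW1/US1/PS0)
  ✓ 0x4A79F  — 3 lookups

Access #2 fault: NONE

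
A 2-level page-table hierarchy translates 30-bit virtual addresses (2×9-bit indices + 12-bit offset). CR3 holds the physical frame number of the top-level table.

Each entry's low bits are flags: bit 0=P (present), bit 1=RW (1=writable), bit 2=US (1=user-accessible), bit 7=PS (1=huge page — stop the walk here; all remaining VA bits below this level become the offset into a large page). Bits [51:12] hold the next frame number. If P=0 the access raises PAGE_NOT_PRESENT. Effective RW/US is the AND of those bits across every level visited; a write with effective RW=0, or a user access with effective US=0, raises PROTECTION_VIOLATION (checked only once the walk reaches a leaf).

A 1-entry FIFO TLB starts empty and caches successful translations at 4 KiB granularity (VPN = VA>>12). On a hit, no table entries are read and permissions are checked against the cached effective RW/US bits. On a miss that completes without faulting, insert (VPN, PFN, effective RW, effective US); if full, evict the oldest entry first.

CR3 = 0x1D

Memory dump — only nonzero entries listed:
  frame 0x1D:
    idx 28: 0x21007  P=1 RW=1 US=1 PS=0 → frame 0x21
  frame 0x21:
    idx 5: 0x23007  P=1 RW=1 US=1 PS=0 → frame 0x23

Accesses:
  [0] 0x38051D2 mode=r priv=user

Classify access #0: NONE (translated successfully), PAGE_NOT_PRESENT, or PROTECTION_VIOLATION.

Walk each access:
#0 VA=0x38051D2 (r,user):
  L0: frame=0x1D idx=28 entry=0x21007 [P=1 RW=1 US=1 PS=0]
  L1: frame=0x21 idx=5 entry=0x23007 [P=1 RW=1 US=1 PS=0]
  → PA=0x231D2  (2 entries read)

Access #0 fault: NONE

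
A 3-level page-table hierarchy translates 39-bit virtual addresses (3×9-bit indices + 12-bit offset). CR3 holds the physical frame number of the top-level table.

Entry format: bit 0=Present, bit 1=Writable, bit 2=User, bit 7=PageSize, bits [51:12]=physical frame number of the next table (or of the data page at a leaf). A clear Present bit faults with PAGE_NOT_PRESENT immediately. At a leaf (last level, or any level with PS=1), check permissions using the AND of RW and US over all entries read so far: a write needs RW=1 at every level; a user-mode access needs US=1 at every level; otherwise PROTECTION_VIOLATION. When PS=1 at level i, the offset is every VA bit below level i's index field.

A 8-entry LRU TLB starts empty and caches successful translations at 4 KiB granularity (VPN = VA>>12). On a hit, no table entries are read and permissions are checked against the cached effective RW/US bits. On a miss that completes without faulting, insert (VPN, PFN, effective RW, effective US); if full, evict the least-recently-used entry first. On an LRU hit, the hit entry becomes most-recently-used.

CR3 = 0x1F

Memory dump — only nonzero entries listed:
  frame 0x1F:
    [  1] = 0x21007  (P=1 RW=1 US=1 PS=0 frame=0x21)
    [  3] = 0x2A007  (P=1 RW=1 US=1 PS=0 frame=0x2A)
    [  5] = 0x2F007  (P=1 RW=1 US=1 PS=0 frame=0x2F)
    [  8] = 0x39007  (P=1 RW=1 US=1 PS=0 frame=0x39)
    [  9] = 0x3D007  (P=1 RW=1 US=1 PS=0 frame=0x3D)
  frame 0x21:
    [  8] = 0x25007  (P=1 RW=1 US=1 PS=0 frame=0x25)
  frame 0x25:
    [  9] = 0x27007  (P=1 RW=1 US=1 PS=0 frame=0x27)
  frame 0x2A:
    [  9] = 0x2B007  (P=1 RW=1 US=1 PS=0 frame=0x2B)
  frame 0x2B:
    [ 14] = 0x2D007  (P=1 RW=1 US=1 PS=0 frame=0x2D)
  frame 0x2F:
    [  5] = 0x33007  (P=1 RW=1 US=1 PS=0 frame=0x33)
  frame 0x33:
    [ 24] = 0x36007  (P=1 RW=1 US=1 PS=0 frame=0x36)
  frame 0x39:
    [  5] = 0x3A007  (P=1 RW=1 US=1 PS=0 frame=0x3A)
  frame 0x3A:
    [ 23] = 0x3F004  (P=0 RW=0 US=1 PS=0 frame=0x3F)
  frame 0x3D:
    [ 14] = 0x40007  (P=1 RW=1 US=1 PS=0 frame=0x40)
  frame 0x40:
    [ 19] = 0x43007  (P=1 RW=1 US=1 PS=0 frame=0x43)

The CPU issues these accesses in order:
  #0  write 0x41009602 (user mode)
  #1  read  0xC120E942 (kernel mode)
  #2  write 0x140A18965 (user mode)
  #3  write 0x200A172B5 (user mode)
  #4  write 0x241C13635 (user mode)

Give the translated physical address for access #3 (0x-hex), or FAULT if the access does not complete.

Per-access translation:
#0 VA=0x41009602 (w,user):
  L0: frame=0x1F idx=1 entry=0x21007 [P=1 RW=1 US=1 PS=0]
  L1: frame=0x21 idx=8 entry=0x25007 [P=1 RW=1 US=1 PS=0]
  L2: frame=0x25 idx=9 entry=0x27007 [P=1 RW=1 US=1 PS=0]
  ⇒ phys 0x27602  [3 reads]
#1 VA=0xC120E942 (r,kernel):
  L0: frame=0x1F idx=3 entry=0x2A007 [P=1 RW=1 US=1 PS=0]
  L1: frame=0x2A idx=9 entry=0x2B007 [P=1 RW=1 US=1 PS=0]
  L2: frame=0x2B idx=14 entry=0x2D007 [P=1 RW=1 US=1 PS=0]
  ⇒ phys 0x2D942  [3 reads]
#2 VA=0x140A18965 (w,user):
  L0: frame=0x1F idx=5 entry=0x2F007 [P=1 RW=1 US=1 PS=0]
  L1: frame=0x2F idx=5 entry=0x33007 [P=1 RW=1 US=1 PS=0]
  L2: frame=0x33 idx=24 entry=0x36007 [P=1 RW=1 US=1 PS=0]
  ⇒ phys 0x36965  [3 reads]
#3 VA=0x200A172B5 (w,user):
  L0: frame=0x1F idx=8 entry=0x39007 [P=1 RW=1 US=1 PS=0]
  L1: frame=0x39 idx=5 entry=0x3A007 [P=1 RW=1 US=1 PS=0]
  L2: frame=0x3A idx=23 entry=0x3F004 [P=0 RW=0 US=1 PS=0]
  → PAGE_NOT_PRESENT  (3 entries read)
#4 VA=0x241C13635 (w,user):
  L0: frame=0x1F idx=9 entry=0x3D007 [P=1 RW=1 US=1 PS=0]
  L1: frame=0x3D idx=14 entry=0x40007 [P=1 RW=1 US=1 PS=0]
  L2: frame=0x40 idx=19 entry=0x43007 [P=1 RW=1 US=1 PS=0]
  ⇒ phys 0x43635  [3 reads]

Access #3 PA: FAULT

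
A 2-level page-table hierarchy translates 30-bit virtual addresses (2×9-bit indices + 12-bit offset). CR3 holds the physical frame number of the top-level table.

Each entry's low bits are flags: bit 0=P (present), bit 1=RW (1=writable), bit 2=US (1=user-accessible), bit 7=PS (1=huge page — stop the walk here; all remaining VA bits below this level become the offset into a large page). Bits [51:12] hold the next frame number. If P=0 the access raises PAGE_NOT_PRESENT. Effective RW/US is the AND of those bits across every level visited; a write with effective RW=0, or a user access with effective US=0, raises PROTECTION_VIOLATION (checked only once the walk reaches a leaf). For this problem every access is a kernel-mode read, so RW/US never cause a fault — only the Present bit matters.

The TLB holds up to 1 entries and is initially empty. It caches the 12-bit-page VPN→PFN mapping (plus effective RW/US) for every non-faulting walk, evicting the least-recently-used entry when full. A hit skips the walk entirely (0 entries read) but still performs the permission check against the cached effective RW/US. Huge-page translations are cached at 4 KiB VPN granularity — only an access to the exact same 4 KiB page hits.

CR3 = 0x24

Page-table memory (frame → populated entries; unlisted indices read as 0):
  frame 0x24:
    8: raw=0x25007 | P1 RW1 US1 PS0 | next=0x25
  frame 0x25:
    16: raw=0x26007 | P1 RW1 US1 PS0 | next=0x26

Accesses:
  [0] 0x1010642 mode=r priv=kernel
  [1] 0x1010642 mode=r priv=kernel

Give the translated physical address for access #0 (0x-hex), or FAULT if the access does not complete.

Walk each access:
#0 VA=0x1010642 (r,kernel):
  L0 @0x24[8] → 0x25007  P=1,RW=1,US=1,PS=0
  L1 @0x25[16] → 0x26007  P=1,RW=1,US=1,PS=0
  ✓ 0x26642  — 2 lookups
#1 VA=0x1010642 (r,kernel):
  TLB hit vpn=0x1010 → PA=0x26642

Access #0 PA: 0x26642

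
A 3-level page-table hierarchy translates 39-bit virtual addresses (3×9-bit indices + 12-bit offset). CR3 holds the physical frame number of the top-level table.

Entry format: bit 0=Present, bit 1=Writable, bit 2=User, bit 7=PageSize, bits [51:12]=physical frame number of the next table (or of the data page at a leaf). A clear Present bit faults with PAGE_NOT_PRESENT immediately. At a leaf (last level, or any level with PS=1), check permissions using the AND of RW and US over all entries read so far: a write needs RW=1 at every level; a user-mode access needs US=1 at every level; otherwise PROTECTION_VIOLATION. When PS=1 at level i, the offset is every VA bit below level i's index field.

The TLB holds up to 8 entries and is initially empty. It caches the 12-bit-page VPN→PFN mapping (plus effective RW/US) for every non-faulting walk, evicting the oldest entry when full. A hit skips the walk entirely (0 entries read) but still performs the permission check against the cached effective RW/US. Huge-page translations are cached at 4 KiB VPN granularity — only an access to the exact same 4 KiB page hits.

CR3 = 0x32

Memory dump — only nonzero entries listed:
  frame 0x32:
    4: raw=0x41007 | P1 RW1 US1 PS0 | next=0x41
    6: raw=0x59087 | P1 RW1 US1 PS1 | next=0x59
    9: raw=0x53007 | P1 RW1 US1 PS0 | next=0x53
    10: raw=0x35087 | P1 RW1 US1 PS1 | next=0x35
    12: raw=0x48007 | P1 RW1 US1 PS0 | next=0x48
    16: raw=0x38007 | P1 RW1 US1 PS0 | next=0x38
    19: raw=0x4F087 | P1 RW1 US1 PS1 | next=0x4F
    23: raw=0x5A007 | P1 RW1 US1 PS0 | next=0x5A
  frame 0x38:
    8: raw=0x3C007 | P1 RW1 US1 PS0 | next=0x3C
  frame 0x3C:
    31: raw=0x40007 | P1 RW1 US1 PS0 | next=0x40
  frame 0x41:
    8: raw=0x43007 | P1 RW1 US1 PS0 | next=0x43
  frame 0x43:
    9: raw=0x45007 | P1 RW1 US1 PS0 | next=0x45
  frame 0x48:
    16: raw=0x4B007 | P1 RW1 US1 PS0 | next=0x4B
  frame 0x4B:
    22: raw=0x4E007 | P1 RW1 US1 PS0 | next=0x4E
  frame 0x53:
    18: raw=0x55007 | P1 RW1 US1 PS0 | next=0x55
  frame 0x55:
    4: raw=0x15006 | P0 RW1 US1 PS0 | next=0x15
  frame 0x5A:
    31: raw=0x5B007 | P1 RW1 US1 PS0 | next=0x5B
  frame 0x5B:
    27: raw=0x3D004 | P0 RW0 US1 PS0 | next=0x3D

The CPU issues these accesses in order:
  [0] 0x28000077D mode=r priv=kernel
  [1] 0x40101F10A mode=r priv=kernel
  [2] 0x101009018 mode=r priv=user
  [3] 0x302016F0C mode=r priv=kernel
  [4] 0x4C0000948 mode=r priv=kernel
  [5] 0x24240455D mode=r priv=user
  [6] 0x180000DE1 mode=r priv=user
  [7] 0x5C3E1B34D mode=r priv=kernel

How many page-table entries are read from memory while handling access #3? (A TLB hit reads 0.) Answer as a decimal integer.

Trace:
#0 VA=0x28000077D (r,kernel):
  L0 @0x32[10] → 0x35087  P=1,RW=1,US=1,PS=1
  ✓ 0x3577D (huge @L0)  — 1 lookups
#1 VA=0x40101F10A (r,kernel):
  L0 @0x32[16] → 0x38007  P=1,RW=1,US=1,PS=0
  L1 @0x38[8] → 0x3C007  P=1,RW=1,US=1,PS=0
  L2 @0x3C[31] → 0x40007  P=1,RW=1,US=1,PS=0
  ✓ 0x4010A  — 3 lookups
#2 VA=0x101009018 (r,user):
  L0 @0x32[4] → 0x41007  P=1,RW=1,US=1,PS=0
  L1 @0x41[8] → 0x43007  P=1,RW=1,US=1,PS=0
  L2 @0x43[9] → 0x45007  P=1,RW=1,US=1,PS=0
  ✓ 0x45018  — 3 lookups
#3 VA=0x302016F0C (r,kernel):
  L0 @0x32[12] → 0x48007  P=1,RW=1,US=1,PS=0
  L1 @0x48[16] → 0x4B007  P=1,RW=1,US=1,PS=0
  L2 @0x4B[22] → 0x4E007  P=1,RW=1,US=1,PS=0
  ✓ 0x4EF0C  — 3 lookups
#4 VA=0x4C0000948 (r,kernel):
  L0 @0x32[19] → 0x4F087  P=1,RW=1,US=1,PS=1
  ✓ 0x4F948 (huge @L0)  — 1 lookups
#5 VA=0x24240455D (r,user):
  L0 @0x32[9] → 0x53007  P=1,RW=1,US=1,PS=0
  L1 @0x53[18] → 0x55007  P=1,RW=1,US=1,PS=0
  L2 @0x55[4] → 0x15006  P=0,RW=1,US=1,PS=0
  ✗ PAGE_NOT_PRESENT  [3 reads]
#6 VA=0x180000DE1 (r,user):
  L0 @0x32[6] → 0x59087  P=1,RW=1,US=1,PS=1
  ✓ 0x59DE1 (huge @L0)  — 1 lookups
#7 VA=0x5C3E1B34D (r,kernel):
  L0 @0x32[23] → 0x5A007  P=1,RW=1,US=1,PS=0
  L1 @0x5A[31] → 0x5B007  P=1,RW=1,US=1,PS=0
  L2 @0x5B[27] → 0x3D004  P=0,RW=0,US=1,PS=0
  ✗ PAGE_NOT_PRESENT  [3 reads]

Entries read for #3: 3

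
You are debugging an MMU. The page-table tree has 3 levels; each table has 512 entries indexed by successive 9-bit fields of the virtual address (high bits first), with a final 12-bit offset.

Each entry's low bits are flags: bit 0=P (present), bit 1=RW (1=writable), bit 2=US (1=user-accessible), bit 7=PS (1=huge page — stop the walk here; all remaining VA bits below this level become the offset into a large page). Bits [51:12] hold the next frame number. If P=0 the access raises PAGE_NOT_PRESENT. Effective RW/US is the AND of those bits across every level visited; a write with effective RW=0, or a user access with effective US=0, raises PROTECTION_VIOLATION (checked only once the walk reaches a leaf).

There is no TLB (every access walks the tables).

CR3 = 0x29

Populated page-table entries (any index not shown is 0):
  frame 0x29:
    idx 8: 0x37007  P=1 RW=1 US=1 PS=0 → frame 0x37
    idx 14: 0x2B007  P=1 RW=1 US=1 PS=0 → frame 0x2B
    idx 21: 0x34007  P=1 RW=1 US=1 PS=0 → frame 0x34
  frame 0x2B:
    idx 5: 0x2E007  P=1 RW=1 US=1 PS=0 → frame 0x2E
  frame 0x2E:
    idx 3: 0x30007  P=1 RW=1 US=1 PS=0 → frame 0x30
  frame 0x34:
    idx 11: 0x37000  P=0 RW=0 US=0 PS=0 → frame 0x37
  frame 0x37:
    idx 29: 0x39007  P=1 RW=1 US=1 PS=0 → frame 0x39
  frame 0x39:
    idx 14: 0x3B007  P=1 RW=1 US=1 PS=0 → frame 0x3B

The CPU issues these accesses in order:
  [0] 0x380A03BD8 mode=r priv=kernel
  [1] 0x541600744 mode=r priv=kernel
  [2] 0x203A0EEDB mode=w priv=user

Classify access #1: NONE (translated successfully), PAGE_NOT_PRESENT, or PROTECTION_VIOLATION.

Walk each access:
#0 VA=0x380A03BD8 (r,kernel):
  [0] read 0x29 idx=14: raw=0x2B007 flags P=1 W=1 U=1 S=0
  [1] read 0x2B idx=5: raw=0x2E007 flags P=1 W=1 U=1 S=0
  [2] read 0x2E idx=3: raw=0x30007 flags P=1 W=1 U=1 S=0
  ⇒ phys 0x30BD8  [3 reads]
#1 VA=0x541600744 (r,kernel):
  [0] read 0x29 idx=21: raw=0x34007 flags P=1 W=1 U=1 S=0
  [1] read 0x34 idx=11: raw=0x37000 flags P=0 W=0 U=0 S=0
  → PAGE_NOT_PRESENT  (2 entries read)
#2 VA=0x203A0EEDB (w,user):
  [0] read 0x29 idx=8: raw=0x37007 flags P=1 W=1 U=1 S=0
  [1] read 0x37 idx=29: raw=0x39007 flags P=1 W=1 U=1 S=0
  [2] read 0x39 idx=14: raw=0x3B007 flags P=1 W=1 U=1 S=0
  ⇒ phys 0x3BEDB  [3 reads]

Access #1 fault: PAGE_NOT_PRESENT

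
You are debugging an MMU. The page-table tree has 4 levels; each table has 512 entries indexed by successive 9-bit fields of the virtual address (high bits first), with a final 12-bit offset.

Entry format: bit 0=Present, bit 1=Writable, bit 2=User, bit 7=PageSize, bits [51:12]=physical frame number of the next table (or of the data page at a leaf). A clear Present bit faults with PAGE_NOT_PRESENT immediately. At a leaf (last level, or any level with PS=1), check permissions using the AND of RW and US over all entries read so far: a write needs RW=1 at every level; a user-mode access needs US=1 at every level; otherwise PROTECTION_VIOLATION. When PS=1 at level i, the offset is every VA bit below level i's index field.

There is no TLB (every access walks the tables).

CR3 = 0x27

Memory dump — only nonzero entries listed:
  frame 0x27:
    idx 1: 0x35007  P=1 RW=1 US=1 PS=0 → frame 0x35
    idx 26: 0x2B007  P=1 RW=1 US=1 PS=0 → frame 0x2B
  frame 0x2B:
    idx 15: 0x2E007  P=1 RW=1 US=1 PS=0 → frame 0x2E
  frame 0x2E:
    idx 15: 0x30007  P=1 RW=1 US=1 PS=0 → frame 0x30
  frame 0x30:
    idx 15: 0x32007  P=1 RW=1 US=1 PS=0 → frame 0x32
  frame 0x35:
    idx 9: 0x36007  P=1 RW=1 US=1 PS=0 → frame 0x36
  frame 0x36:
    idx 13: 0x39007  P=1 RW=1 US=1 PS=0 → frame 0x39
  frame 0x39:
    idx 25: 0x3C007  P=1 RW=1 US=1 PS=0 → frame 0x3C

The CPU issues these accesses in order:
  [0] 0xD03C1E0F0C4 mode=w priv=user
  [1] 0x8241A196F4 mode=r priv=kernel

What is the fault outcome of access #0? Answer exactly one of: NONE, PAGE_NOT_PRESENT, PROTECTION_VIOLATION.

Per-access translation:
#0 VA=0xD03C1E0F0C4 (w,user):
  L0: frame=0x27 idx=26 entry=0x2B007 [P=1 RW=1 US=1 PS=0]
  L1: frame=0x2B idx=15 entry=0x2E007 [P=1 RW=1 US=1 PS=0]
  L2: frame=0x2E idx=15 entry=0x30007 [P=1 RW=1 US=1 PS=0]
  L3: frame=0x30 idx=15 entry=0x32007 [P=1 RW=1 US=1 PS=0]
  → PA=0x320C4  (4 entries read)
#1 VA=0x8241A196F4 (r,kernel):
  L0: frame=0x27 idx=1 entry=0x35007 [P=1 RW=1 US=1 PS=0]
  L1: frame=0x35 idx=9 entry=0x36007 [P=1 RW=1 US=1 PS=0]
  L2: frame=0x36 idx=13 entry=0x39007 [P=1 RW=1 US=1 PS=0]
  L3: frame=0x39 idx=25 entry=0x3C007 [P=1 RW=1 US=1 PS=0]
  → PA=0x3C6F4  (4 entries read)

Access #0 fault: NONE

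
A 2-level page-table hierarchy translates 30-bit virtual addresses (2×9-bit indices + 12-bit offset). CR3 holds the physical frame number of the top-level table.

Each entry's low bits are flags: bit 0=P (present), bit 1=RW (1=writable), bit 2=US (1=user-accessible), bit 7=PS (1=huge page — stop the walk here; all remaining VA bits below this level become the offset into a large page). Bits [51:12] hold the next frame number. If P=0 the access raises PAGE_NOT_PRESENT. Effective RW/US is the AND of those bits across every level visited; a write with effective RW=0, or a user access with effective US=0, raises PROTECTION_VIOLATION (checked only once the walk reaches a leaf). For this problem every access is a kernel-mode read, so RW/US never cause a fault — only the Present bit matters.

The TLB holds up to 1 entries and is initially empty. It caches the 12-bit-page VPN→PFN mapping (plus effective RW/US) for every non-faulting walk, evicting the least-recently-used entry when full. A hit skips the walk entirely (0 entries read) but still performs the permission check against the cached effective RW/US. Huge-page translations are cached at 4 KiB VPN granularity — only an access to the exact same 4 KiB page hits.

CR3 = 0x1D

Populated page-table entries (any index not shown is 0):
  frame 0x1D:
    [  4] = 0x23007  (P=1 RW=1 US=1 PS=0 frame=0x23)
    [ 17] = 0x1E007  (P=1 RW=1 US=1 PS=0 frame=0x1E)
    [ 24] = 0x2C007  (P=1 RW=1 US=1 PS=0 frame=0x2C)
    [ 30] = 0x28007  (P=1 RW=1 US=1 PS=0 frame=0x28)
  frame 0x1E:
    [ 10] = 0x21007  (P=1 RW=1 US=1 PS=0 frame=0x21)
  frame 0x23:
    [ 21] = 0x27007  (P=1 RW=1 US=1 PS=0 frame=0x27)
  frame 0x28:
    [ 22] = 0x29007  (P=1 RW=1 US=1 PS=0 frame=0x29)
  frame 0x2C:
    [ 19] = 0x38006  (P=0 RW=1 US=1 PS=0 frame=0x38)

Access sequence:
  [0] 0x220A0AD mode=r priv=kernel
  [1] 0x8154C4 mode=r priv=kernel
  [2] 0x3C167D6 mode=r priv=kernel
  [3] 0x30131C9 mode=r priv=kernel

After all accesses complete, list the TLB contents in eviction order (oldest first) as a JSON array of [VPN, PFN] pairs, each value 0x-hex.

Walk each access:
#0 VA=0x220A0AD (r,kernel):
  lvl0: tbl 0x1D, slot 17 ⇒ 0x1E007 (P1/RW1/US1/PS0)
  lvl1: tbl 0x1E, slot 10 ⇒ 0x21007 (P1/RW1/US1/PS0)
  ✓ 0x210AD  — 2 lookups
#1 VA=0x8154C4 (r,kernel):
  lvl0: tbl 0x1D, slot 4 ⇒ 0x23007 (P1/RW1/US1/PS0)
  lvl1: tbl 0x23, slot 21 ⇒ 0x27007 (P1/RW1/US1/PS0)
  ✓ 0x274C4  — 2 lookups
#2 VA=0x3C167D6 (r,kernel):
  lvl0: tbl 0x1D, slot 30 ⇒ 0x28007 (P1/RW1/US1/PS0)
  lvl1: tbl 0x28, slot 22 ⇒ 0x29007 (P1/RW1/US1/PS0)
  ✓ 0x297D6  — 2 lookups
#3 VA=0x30131C9 (r,kernel):
  lvl0: tbl 0x1D, slot 24 ⇒ 0x2C007 (P1/RW1/US1/PS0)
  lvl1: tbl 0x2C, slot 19 ⇒ 0x38006 (P0/RW1/US1/PS0)
  → PAGE_NOT_PRESENT  (2 entries read)

TLB: [["0x3C16", "0x29"]]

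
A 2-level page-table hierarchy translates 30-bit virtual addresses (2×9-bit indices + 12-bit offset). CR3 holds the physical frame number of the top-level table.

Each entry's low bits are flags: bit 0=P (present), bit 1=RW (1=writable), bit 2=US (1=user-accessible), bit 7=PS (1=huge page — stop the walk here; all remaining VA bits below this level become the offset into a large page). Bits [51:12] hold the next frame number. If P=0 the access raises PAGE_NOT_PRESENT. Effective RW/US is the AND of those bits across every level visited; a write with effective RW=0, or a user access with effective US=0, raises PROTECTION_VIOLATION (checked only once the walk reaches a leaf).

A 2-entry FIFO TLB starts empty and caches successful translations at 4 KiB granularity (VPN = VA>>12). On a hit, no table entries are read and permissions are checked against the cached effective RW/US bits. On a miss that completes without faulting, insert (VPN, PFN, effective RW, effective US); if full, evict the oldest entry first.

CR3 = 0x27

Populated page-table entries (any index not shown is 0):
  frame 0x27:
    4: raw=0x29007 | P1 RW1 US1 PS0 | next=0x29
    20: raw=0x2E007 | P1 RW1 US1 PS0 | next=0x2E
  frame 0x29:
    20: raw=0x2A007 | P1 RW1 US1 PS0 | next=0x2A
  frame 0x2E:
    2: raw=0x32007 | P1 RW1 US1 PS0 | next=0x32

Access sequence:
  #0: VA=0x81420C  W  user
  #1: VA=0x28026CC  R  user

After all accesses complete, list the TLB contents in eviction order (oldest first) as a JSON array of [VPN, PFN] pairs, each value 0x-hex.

Trace:
#0 VA=0x81420C (w,user):
  L0: frame=0x27 idx=4 entry=0x29007 [P=1 RW=1 US=1 PS=0]
  L1: frame=0x29 idx=20 entry=0x2A007 [P=1 RW=1 US=1 PS=0]
  → PA=0x2A20C  (2 entries read)
#1 VA=0x28026CC (r,user):
  L0: frame=0x27 idx=20 entry=0x2E007 [P=1 RW=1 US=1 PS=0]
  L1: frame=0x2E idx=2 entry=0x32007 [P=1 RW=1 US=1 PS=0]
  → PA=0x326CC  (2 entries read)

TLB: [["0x814", "0x2A"], ["0x2802", "0x32"]]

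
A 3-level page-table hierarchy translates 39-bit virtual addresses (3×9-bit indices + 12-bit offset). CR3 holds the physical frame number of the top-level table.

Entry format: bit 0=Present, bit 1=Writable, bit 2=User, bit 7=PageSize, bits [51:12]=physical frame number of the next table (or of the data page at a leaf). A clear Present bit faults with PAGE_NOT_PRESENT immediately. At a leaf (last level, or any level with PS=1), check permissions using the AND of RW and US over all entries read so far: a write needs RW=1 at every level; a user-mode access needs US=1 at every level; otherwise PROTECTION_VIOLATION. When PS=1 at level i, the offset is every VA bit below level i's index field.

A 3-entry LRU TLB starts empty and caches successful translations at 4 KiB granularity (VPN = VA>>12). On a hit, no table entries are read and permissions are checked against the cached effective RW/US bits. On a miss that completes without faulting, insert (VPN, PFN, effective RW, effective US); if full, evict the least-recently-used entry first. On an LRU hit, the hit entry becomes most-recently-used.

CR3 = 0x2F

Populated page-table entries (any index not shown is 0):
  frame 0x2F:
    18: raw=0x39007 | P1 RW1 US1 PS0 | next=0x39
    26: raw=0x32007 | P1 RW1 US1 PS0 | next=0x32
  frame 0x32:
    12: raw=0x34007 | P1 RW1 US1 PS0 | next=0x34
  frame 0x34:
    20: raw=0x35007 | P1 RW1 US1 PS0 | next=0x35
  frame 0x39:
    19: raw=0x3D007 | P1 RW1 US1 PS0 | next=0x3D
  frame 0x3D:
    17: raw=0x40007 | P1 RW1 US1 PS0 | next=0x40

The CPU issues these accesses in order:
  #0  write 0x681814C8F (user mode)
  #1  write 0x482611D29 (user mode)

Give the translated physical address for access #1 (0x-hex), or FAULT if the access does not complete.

Trace:
#0 VA=0x681814C8F (w,user):
  [0] read 0x2F idx=26: raw=0x32007 flags P=1 W=1 U=1 S=0
  [1] read 0x32 idx=12: raw=0x34007 flags P=1 W=1 U=1 S=0
  [2] read 0x34 idx=20: raw=0x35007 flags P=1 W=1 U=1 S=0
  ✓ 0x35C8F  — 3 lookups
#1 VA=0x482611D29 (w,user):
  [0] read 0x2F idx=18: raw=0x39007 flags P=1 W=1 U=1 S=0
  [1] read 0x39 idx=19: raw=0x3D007 flags P=1 W=1 U=1 S=0
  [2] read 0x3D idx=17: raw=0x40007 flags P=1 W=1 U=1 S=0
  ✓ 0x40D29  — 3 lookups

Access #1 PA: 0x40D29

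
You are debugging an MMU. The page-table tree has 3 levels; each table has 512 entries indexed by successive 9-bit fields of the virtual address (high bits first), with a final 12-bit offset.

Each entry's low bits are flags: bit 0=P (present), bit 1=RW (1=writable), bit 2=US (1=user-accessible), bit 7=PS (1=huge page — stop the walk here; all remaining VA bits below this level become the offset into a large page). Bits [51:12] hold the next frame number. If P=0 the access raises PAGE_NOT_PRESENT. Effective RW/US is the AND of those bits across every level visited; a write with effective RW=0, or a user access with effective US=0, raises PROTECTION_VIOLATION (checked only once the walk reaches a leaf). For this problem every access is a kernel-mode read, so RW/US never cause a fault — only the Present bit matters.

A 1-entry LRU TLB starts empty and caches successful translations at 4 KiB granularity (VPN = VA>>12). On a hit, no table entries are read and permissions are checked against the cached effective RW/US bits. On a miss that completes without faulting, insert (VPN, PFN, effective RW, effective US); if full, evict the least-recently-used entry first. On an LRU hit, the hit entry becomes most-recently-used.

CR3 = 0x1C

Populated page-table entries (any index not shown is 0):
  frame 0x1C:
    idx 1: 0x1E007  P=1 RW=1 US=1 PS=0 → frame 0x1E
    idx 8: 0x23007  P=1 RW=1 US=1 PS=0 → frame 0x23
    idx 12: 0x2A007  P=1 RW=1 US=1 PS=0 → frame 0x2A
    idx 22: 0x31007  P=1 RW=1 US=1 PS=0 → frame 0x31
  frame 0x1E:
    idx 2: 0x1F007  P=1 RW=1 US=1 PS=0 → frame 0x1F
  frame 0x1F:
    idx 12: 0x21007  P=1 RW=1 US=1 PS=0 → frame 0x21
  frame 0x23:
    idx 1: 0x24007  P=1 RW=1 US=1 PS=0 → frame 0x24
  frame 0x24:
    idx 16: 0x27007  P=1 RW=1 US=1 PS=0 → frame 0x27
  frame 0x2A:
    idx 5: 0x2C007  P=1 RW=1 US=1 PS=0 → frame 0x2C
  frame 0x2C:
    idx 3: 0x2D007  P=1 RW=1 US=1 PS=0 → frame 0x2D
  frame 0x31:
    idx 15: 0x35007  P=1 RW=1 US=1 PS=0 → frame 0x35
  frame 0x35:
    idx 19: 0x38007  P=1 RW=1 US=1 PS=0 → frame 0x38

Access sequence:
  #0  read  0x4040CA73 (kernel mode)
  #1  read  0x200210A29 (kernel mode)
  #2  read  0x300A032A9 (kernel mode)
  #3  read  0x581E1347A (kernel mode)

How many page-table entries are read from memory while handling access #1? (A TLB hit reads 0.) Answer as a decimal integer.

Walk each access:
#0 VA=0x4040CA73 (r,kernel):
  L0 @0x1C[1] → 0x1E007  P=1,RW=1,US=1,PS=0
  L1 @0x1E[2] → 0x1F007  P=1,RW=1,US=1,PS=0
  L2 @0x1F[12] → 0x21007  P=1,RW=1,US=1,PS=0
  ✓ 0x21A73  — 3 lookups
#1 VA=0x200210A29 (r,kernel):
  L0 @0x1C[8] → 0x23007  P=1,RW=1,US=1,PS=0
  L1 @0x23[1] → 0x24007  P=1,RW=1,US=1,PS=0
  L2 @0x24[16] → 0x27007  P=1,RW=1,US=1,PS=0
  ✓ 0x27A29  — 3 lookups
#2 VA=0x300A032A9 (r,kernel):
  L0 @0x1C[12] → 0x2A007  P=1,RW=1,US=1,PS=0
  L1 @0x2A[5] → 0x2C007  P=1,RW=1,US=1,PS=0
  L2 @0x2C[3] → 0x2D007  P=1,RW=1,US=1,PS=0
  ✓ 0x2D2A9  — 3 lookups
#3 VA=0x581E1347A (r,kernel):
  L0 @0x1C[22] → 0x31007  P=1,RW=1,US=1,PS=0
  L1 @0x31[15] → 0x35007  P=1,RW=1,US=1,PS=0
  L2 @0x35[19] → 0x38007  P=1,RW=1,US=1,PS=0
  ✓ 0x3847A  — 3 lookups

Entries read for #1: 3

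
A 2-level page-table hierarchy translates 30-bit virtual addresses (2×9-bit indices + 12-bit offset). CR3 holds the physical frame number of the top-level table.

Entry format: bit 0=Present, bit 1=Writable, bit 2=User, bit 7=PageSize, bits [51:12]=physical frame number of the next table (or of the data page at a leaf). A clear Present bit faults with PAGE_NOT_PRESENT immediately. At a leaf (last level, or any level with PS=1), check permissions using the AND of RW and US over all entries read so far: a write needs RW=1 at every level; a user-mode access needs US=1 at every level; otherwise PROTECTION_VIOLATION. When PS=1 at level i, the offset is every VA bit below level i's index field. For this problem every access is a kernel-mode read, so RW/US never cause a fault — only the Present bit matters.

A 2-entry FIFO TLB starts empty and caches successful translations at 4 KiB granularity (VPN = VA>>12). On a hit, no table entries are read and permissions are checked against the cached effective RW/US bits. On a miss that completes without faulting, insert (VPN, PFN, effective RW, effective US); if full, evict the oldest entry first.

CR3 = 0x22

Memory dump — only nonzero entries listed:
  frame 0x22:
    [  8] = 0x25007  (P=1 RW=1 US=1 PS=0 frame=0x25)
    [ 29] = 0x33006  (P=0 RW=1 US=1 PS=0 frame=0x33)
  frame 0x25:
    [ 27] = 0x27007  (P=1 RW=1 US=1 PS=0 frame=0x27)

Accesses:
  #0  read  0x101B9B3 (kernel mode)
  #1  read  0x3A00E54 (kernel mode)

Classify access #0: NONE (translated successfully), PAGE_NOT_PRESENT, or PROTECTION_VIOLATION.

Trace:
#0 VA=0x101B9B3 (r,kernel):
  L0 @0x22[8] → 0x25007  P=1,RW=1,US=1,PS=0
  L1 @0x25[27] → 0x27007  P=1,RW=1,US=1,PS=0
  → PA=0x279B3  (2 entries read)
#1 VA=0x3A00E54 (r,kernel):
  L0 @0x22[29] → 0x33006  P=0,RW=1,US=1,PS=0
  ✗ PAGE_NOT_PRESENT  [1 reads]

Access #0 fault: NONE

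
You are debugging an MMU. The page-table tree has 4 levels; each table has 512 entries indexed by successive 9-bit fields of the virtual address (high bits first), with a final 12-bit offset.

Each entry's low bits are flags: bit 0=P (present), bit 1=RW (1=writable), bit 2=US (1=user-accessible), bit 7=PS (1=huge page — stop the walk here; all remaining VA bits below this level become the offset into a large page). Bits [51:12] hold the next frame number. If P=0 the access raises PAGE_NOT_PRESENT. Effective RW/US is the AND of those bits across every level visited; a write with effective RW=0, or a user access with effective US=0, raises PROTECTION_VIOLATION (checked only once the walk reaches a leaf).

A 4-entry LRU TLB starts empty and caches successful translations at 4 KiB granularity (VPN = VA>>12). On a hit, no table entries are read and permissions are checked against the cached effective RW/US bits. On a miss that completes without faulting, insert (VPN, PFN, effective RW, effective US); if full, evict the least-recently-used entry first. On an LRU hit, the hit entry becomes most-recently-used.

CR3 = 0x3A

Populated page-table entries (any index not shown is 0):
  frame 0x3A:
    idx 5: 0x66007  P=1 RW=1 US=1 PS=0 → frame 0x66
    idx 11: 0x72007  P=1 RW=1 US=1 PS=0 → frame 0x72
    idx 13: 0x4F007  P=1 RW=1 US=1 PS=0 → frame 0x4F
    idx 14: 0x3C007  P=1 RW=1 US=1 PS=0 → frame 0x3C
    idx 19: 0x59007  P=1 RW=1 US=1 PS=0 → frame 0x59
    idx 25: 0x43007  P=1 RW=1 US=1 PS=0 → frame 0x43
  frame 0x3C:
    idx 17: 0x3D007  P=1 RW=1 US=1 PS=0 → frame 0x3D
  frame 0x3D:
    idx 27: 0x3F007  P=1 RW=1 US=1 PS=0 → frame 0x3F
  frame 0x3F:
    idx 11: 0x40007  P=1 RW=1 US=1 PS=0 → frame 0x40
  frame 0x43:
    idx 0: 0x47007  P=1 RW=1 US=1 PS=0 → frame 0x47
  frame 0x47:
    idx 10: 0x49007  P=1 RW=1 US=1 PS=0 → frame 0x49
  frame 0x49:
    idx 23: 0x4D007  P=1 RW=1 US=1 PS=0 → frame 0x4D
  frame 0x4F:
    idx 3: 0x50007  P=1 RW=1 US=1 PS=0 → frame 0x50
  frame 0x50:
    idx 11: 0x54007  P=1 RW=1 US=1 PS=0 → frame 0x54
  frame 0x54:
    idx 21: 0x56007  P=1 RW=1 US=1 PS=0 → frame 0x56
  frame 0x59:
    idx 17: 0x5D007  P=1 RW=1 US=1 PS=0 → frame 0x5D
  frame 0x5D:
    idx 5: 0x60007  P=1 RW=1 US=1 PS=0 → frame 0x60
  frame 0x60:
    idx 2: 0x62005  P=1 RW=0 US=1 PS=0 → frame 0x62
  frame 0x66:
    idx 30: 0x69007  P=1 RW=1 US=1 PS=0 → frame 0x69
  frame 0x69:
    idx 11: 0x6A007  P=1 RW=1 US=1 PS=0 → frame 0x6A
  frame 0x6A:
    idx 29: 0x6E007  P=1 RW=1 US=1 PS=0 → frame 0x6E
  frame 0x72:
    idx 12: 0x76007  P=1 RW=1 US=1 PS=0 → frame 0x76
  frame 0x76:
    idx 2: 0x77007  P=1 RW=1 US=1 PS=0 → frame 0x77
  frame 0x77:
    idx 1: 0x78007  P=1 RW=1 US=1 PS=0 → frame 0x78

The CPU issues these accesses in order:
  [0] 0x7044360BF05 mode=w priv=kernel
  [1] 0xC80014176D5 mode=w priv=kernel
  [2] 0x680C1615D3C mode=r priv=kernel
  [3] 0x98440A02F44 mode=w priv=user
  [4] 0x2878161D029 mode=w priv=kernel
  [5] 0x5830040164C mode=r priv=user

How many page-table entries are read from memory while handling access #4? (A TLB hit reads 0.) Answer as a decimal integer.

Walk each access:
#0 VA=0x7044360BF05 (w,kernel):
  L0: frame=0x3A idx=14 entry=0x3C007 [P=1 RW=1 US=1 PS=0]
  L1: frame=0x3C idx=17 entry=0x3D007 [P=1 RW=1 US=1 PS=0]
  L2: frame=0x3D idx=27 entry=0x3F007 [P=1 RW=1 US=1 PS=0]
  L3: frame=0x3F idx=11 entry=0x40007 [P=1 RW=1 US=1 PS=0]
  ✓ 0x40F05  — 4 lookups
#1 VA=0xC80014176D5 (w,kernel):
  L0: frame=0x3A idx=25 entry=0x43007 [P=1 RW=1 US=1 PS=0]
  L1: frame=0x43 idx=0 entry=0x47007 [P=1 RW=1 US=1 PS=0]
  L2: frame=0x47 idx=10 entry=0x49007 [P=1 RW=1 US=1 PS=0]
  L3: frame=0x49 idx=23 entry=0x4D007 [P=1 RW=1 US=1 PS=0]
  ✓ 0x4D6D5  — 4 lookups
#2 VA=0x680C1615D3C (r,kernel):
  L0: frame=0x3A idx=13 entry=0x4F007 [P=1 RW=1 US=1 PS=0]
  L1: frame=0x4F idx=3 entry=0x50007 [P=1 RW=1 US=1 PS=0]
  L2: frame=0x50 idx=11 entry=0x54007 [P=1 RW=1 US=1 PS=0]
  L3: frame=0x54 idx=21 entry=0x56007 [P=1 RW=1 US=1 PS=0]
  ✓ 0x56D3C  — 4 lookups
#3 VA=0x98440A02F44 (w,user):
  L0: frame=0x3A idx=19 entry=0x59007 [P=1 RW=1 US=1 PS=0]
  L1: frame=0x59 idx=17 entry=0x5D007 [P=1 RW=1 US=1 PS=0]
  L2: frame=0x5D idx=5 entry=0x60007 [P=1 RW=1 US=1 PS=0]
  L3: frame=0x60 idx=2 entry=0x62005 [P=1 RW=0 US=1 PS=0]
  → PROTECTION_VIOLATION  (4 entries read)
#4 VA=0x2878161D029 (w,kernel):
  L0: frame=0x3A idx=5 entry=0x66007 [P=1 RW=1 US=1 PS=0]
  L1: frame=0x66 idx=30 entry=0x69007 [P=1 RW=1 US=1 PS=0]
  L2: frame=0x69 idx=11 entry=0x6A007 [P=1 RW=1 US=1 PS=0]
  L3: frame=0x6A idx=29 entry=0x6E007 [P=1 RW=1 US=1 PS=0]
  ✓ 0x6E029  — 4 lookups
#5 VA=0x5830040164C (r,user):
  L0: frame=0x3A idx=11 entry=0x72007 [P=1 RW=1 US=1 PS=0]
  L1: frame=0x72 idx=12 entry=0x76007 [P=1 RW=1 US=1 PS=0]
  L2: frame=0x76 idx=2 entry=0x77007 [P=1 RW=1 US=1 PS=0]
  L3: frame=0x77 idx=1 entry=0x78007 [P=1 RW=1 US=1 PS=0]
  ✓ 0x7864C  — 4 lookups

Entries read for #4: 4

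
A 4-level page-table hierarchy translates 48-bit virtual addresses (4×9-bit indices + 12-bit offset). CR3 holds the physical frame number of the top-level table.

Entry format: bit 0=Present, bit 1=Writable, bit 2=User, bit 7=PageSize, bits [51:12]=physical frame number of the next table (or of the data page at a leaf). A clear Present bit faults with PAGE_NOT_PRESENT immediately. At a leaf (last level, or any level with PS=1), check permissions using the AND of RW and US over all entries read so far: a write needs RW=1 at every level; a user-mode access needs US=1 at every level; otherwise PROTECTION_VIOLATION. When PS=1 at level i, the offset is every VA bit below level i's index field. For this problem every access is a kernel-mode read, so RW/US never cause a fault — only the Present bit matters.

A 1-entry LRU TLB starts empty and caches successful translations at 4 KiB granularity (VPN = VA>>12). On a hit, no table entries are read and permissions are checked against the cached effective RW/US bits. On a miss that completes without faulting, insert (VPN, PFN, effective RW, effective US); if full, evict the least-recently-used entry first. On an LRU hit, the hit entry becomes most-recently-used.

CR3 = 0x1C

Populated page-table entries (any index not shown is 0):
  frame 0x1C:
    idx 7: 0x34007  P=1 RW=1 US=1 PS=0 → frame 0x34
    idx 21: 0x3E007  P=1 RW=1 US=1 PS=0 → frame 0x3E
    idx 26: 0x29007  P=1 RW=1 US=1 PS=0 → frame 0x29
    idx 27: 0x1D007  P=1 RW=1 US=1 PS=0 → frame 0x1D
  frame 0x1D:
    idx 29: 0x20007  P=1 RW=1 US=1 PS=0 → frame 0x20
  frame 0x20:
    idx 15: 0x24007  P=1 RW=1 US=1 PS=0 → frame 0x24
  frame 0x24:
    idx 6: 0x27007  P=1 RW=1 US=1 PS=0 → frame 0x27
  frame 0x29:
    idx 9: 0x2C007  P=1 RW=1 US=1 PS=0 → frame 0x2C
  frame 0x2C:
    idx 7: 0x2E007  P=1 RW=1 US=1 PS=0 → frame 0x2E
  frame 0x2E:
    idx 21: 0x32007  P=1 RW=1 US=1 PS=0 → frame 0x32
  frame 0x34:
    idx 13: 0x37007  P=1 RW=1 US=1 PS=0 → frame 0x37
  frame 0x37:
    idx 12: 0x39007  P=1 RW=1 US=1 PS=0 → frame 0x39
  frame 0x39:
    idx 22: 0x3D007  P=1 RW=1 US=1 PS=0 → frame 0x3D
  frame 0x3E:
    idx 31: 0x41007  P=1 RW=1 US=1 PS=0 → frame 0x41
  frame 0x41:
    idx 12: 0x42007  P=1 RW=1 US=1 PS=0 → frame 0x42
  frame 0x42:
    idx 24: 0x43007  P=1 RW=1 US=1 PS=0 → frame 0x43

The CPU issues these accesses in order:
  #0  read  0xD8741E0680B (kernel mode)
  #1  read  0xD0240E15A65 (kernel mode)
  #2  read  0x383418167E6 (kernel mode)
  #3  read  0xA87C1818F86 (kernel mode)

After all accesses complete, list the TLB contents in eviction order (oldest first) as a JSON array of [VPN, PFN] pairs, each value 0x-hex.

Walk each access:
#0 VA=0xD8741E0680B (r,kernel):
  L0: frame=0x1C idx=27 entry=0x1D007 [P=1 RW=1 US=1 PS=0]
  L1: frame=0x1D idx=29 entry=0x20007 [P=1 RW=1 US=1 PS=0]
  L2: frame=0x20 idx=15 entry=0x24007 [P=1 RW=1 US=1 PS=0]
  L3: frame=0x24 idx=6 entry=0x27007 [P=1 RW=1 US=1 PS=0]
  → PA=0x2780B  (4 entries read)
#1 VA=0xD0240E15A65 (r,kernel):
  L0: frame=0x1C idx=26 entry=0x29007 [P=1 RW=1 US=1 PS=0]
  L1: frame=0x29 idx=9 entry=0x2C007 [P=1 RW=1 US=1 PS=0]
  L2: frame=0x2C idx=7 entry=0x2E007 [P=1 RW=1 US=1 PS=0]
  L3: frame=0x2E idx=21 entry=0x32007 [P=1 RW=1 US=1 PS=0]
  → PA=0x32A65  (4 entries read)
#2 VA=0x383418167E6 (r,kernel):
  L0: frame=0x1C idx=7 entry=0x34007 [P=1 RW=1 US=1 PS=0]
  L1: frame=0x34 idx=13 entry=0x37007 [P=1 RW=1 US=1 PS=0]
  L2: frame=0x37 idx=12 entry=0x39007 [P=1 RW=1 US=1 PS=0]
  L3: frame=0x39 idx=22 entry=0x3D007 [P=1 RW=1 US=1 PS=0]
  → PA=0x3D7E6  (4 entries read)
#3 VA=0xA87C1818F86 (r,kernel):
  L0: frame=0x1C idx=21 entry=0x3E007 [P=1 RW=1 US=1 PS=0]
  L1: frame=0x3E idx=31 entry=0x41007 [P=1 RW=1 US=1 PS=0]
  L2: frame=0x41 idx=12 entry=0x42007 [P=1 RW=1 US=1 PS=0]
  L3: frame=0x42 idx=24 entry=0x43007 [P=1 RW=1 US=1 PS=0]
  → PA=0x43F86  (4 entries read)

TLB: [["0xA87C1818", "0x43"]]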